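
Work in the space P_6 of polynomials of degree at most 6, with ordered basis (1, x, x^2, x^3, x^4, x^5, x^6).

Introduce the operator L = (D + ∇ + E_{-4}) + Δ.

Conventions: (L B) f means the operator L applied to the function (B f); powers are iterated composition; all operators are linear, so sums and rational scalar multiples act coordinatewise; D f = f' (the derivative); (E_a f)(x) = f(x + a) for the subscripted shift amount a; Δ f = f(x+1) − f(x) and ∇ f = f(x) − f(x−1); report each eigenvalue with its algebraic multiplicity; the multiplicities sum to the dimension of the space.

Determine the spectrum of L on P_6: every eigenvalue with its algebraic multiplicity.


λ = 1 (multiplicity 7)

image of 1: 1
image of x: x - 1
image of x^2: x^2 - 2x + 16
image of x^3: x^3 - 3x^2 + 48x - 62
image of x^4: x^4 - 4x^3 + 96x^2 - 248x + 256
image of x^5: x^5 - 5x^4 + 160x^3 - 620x^2 + 1280x - 1022
image of x^6: x^6 - 6x^5 + 240x^4 - 1240x^3 + 3840x^2 - 6132x + 4096
the matrix is upper triangular; its diagonal is (1, 1, 1, 1, 1, 1, 1)
for a triangular matrix the eigenvalues are the diagonal entries, with algebraic multiplicity their repetition count


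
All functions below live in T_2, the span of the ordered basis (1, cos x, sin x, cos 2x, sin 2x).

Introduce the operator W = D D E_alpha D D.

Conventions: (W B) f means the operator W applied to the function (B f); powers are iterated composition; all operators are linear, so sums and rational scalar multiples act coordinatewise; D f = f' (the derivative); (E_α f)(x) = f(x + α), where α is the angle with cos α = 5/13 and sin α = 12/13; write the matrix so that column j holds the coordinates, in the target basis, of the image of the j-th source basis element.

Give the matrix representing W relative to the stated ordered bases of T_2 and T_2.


the matrix is [[0, 0, 0, 0, 0]; [0, 5/13, 12/13, 0, 0]; [0, -12/13, 5/13, 0, 0]; [0, 0, 0, -1904/169, 1920/169]; [0, 0, 0, -1920/169, -1904/169]] (rows listed top to bottom)

image of 1: 0
image of cos x: (5/13)cos x - (12/13)sin x
image of sin x: (12/13)cos x + (5/13)sin x
image of cos 2x: -(1904/169)cos 2x - (1920/169)sin 2x
image of sin 2x: (1920/169)cos 2x - (1904/169)sin 2x
each image's coordinates form column j of the matrix


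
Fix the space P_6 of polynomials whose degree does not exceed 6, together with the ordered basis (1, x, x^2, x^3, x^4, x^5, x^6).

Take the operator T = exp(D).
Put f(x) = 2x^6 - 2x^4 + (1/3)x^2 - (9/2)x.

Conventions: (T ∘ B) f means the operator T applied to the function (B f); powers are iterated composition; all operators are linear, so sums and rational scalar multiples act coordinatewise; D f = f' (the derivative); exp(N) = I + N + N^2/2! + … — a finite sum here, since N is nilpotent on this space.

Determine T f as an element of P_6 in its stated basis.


g(x) = 2x^6 + 12x^5 + 28x^4 + 32x^3 + (55/3)x^2 + (1/6)x - 25/6

order-1 term: 12x^5 - 8x^3 + (2/3)x - 9/2
order-2 term: 30x^4 - 12x^2 + 1/3
order-3 term: 40x^3 - 8x
order-4 term: 30x^2 - 2
order-5 term: 12x
order-6 term: 2
the series for exp(D) f terminates at order 6
exp(D) f = 2x^6 + 12x^5 + 28x^4 + 32x^3 + (55/3)x^2 + (1/6)x - 25/6


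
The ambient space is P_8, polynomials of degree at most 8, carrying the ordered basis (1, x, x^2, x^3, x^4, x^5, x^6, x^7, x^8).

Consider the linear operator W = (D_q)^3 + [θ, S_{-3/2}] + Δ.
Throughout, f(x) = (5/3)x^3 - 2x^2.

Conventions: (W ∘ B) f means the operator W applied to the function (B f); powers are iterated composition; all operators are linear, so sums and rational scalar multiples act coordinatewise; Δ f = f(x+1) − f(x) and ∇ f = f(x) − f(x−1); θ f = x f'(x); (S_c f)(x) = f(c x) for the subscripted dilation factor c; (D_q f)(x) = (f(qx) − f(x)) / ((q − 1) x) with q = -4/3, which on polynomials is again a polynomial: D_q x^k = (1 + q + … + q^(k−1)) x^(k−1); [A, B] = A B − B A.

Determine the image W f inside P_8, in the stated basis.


the result is g(x) = 5x^2 + x - 92/81

D_q f = (65/27)x^2 + (2/3)x
D_q D_q f = -(65/81)x + 2/3
D_q D_q D_q f = -65/81
S_{-3/2} f = -(45/8)x^3 - (9/2)x^2
θ S_{-3/2} f = -(135/8)x^3 - 9x^2
θ f = 5x^3 - 4x^2
S_{-3/2} θ f = -(135/8)x^3 - 9x^2
[θ, S_{-3/2}] f = 0
Δ f = 5x^2 + x - 1/3
((D_q)^3 + [θ, S_{-3/2}] + Δ) f = 5x^2 + x - 92/81


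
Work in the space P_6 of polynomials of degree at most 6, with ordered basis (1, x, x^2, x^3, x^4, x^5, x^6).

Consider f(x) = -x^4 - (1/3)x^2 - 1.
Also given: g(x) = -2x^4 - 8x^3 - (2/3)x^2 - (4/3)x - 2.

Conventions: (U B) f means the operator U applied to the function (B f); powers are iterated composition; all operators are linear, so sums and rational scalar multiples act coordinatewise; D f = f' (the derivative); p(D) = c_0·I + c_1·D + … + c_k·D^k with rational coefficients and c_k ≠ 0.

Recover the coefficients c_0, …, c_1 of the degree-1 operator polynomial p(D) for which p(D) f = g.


c_0 = 2, c_1 = 2

D^0 f = -x^4 - (1/3)x^2 - 1
D^1 f = -4x^3 - (2/3)x
matching coefficients of g against c_0 f + c_1 Df + … from the top degree down determines the c_i
solution: c_0 = 2, c_1 = 2


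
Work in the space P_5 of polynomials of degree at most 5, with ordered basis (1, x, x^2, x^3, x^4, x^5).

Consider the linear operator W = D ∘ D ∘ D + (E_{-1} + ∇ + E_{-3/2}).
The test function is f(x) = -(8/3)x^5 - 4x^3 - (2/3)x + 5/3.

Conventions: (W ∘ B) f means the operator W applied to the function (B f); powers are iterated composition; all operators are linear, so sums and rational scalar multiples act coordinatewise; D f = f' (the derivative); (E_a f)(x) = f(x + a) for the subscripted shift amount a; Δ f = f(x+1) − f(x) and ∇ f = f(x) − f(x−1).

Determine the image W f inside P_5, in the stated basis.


the result is g(x) = -(16/3)x^5 + 20x^4 - 68x^3 - 52x^2 - (575/6)x + 169/12

D f = -(40/3)x^4 - 12x^2 - 2/3
D D f = -(160/3)x^3 - 24x
D D D f = -160x^2 - 24
E_{-1} f = -(8/3)x^5 + (40/3)x^4 - (92/3)x^3 + (116/3)x^2 - 26x + 9
∇ f = -(40/3)x^4 + (80/3)x^3 - (116/3)x^2 + (76/3)x - 22/3
E_{-3/2} f = -(8/3)x^5 + 20x^4 - 64x^3 + 108x^2 - (571/6)x + 437/12
(E_{-1} + ∇ + E_{-3/2}) f = -(16/3)x^5 + 20x^4 - 68x^3 + 108x^2 - (575/6)x + 457/12
(D ∘ D ∘ D + (E_{-1} + ∇ + E_{-3/2})) f = -(16/3)x^5 + 20x^4 - 68x^3 - 52x^2 - (575/6)x + 169/12


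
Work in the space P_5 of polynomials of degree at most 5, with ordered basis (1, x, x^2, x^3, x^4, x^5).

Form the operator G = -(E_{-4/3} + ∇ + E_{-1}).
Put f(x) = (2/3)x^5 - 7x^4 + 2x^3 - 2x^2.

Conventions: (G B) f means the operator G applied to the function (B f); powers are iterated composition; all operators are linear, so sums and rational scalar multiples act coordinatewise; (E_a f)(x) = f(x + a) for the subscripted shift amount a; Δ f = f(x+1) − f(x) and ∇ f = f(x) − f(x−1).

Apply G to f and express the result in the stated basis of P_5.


g(x) = -(4/3)x^5 + (166/9)x^4 - (1436/27)x^3 + (8300/81)x^2 - (22576/243)x + 24224/729

E_{-4/3} f = (2/3)x^5 - (103/9)x^4 + (1382/27)x^3 - (8138/81)x^2 + (22576/243)x - 24224/729
∇ f = (10/3)x^4 - (104/3)x^3 + (164/3)x^2 - (124/3)x + 35/3
E_{-1} f = (2/3)x^5 - (31/3)x^4 + (110/3)x^3 - (170/3)x^2 + (124/3)x - 35/3
(E_{-4/3} + ∇ + E_{-1}) f = (4/3)x^5 - (166/9)x^4 + (1436/27)x^3 - (8300/81)x^2 + (22576/243)x - 24224/729
(-(E_{-4/3} + ∇ + E_{-1})) f = -(4/3)x^5 + (166/9)x^4 - (1436/27)x^3 + (8300/81)x^2 - (22576/243)x + 24224/729


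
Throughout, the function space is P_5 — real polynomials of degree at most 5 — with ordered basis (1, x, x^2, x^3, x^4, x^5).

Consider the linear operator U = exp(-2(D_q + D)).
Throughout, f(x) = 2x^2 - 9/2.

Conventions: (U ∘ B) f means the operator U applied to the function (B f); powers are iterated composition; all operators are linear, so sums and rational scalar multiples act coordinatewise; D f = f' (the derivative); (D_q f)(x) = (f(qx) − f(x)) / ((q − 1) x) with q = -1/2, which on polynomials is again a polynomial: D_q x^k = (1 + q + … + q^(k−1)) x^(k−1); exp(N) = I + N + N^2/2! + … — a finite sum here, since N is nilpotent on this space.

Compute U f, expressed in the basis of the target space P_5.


the image equals g(x) = 2x^2 - 10x + 31/2

order-1 term: -10x
order-2 term: 20
the series for exp(-2(D_q + D)) f terminates at order 2
exp(-2(D_q + D)) f = 2x^2 - 10x + 31/2


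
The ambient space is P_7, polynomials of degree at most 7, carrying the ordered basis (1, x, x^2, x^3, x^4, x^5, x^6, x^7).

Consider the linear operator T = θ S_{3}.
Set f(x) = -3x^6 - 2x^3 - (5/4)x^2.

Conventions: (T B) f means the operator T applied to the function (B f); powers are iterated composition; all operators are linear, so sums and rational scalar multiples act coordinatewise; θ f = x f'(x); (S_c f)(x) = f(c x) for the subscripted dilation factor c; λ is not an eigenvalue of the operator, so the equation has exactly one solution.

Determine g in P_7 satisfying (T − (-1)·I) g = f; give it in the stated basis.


write g with unknown coordinates in the stated basis and equate coefficients in (T − (-1)·I) g = f
solving from the highest basis element down gives g = -(3/4375)x^6 - (1/41)x^3 - (5/76)x^2
check: T g = -(13122/4375)x^6 - (81/41)x^3 - (45/38)x^2
so T g − (-1)·g = -3x^6 - 2x^3 - (5/4)x^2 = f ✓

the result is g(x) = -(3/4375)x^6 - (1/41)x^3 - (5/76)x^2


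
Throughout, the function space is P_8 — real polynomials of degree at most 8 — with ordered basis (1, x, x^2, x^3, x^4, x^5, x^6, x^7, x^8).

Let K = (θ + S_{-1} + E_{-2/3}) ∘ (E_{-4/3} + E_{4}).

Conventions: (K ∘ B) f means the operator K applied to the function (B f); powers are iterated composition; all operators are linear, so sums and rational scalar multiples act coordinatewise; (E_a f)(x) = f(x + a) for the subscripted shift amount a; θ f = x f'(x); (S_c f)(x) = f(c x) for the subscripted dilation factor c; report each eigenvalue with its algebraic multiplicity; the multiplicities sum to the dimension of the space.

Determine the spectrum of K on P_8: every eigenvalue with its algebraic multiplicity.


λ = 2 (multiplicity 1), λ = 4 (multiplicity 1), λ = 6 (multiplicity 1), λ = 8 (multiplicity 1), λ = 10 (multiplicity 1), λ = 12 (multiplicity 1), λ = 14 (multiplicity 1), λ = 16 (multiplicity 1), λ = 20 (multiplicity 1)

image of 1: 4
image of x: 2x + 4
image of x^2: 8x^2 + (8/3)x + 296/9
image of x^3: 6x^3 + 28x^2 + (136/3)x + 272/3
image of x^4: 12x^4 + (80/3)x^3 + (1232/3)x^2 + (3136/27)x + 32288/81
image of x^5: 10x^5 + (220/3)x^4 + (1520/3)x^3 + (57760/27)x^2 + (56480/81)x + 113344/81
image of x^6: 16x^6 + 72x^5 + 1560x^4 + (82240/27)x^3 + (371360/27)x^2 + (184448/81)x + 4036736/729
image of x^7: 14x^7 + 140x^6 + (5432/3)x^5 + (318640/27)x^4 + (207200/9)x^3 + (5849536/81)x^2 + (7326592/729)x + 15178496/729
image of x^8: 20x^8 + (416/3)x^7 + (35168/9)x^6 + (138880/9)x^5 + (2712640/27)x^4 + (32919040/243)x^3 + (280473088/729)x^2 + (77760512/2187)x + 531726848/6561
the matrix is upper triangular; its diagonal is (4, 2, 8, 6, 12, 10, 16, 14, 20)
for a triangular matrix the eigenvalues are the diagonal entries, with algebraic multiplicity their repetition count


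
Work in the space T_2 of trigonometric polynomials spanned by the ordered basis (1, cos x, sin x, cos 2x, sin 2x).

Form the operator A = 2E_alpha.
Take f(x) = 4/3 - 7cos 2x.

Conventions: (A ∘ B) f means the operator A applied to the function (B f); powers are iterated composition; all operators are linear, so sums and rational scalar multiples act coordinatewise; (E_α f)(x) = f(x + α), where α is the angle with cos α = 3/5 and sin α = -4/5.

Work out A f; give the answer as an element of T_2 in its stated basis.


E_alpha f = 4/3 + (49/25)cos 2x - (168/25)sin 2x
(2E_alpha) f = 8/3 + (98/25)cos 2x - (336/25)sin 2x

the result is g(x) = 8/3 + (98/25)cos 2x - (336/25)sin 2x


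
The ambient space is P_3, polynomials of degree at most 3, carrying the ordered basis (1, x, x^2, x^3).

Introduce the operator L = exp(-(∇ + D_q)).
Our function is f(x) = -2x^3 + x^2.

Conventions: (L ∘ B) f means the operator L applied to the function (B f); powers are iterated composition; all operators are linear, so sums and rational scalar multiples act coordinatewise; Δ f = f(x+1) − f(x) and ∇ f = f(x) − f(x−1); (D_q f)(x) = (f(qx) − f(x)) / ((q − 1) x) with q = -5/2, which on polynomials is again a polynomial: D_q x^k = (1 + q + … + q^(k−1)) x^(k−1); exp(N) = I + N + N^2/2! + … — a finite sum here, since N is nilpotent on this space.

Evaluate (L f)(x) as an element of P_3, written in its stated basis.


the result is g(x) = -2x^3 + (33/2)x^2 - (83/8)x + 119/6

order-1 term: (31/2)x^2 - (13/2)x + 3
order-2 term: -(31/8)x + 57/4
order-3 term: 31/12
the series for exp(-(∇ + D_q)) f terminates at order 3
exp(-(∇ + D_q)) f = -2x^3 + (33/2)x^2 - (83/8)x + 119/6


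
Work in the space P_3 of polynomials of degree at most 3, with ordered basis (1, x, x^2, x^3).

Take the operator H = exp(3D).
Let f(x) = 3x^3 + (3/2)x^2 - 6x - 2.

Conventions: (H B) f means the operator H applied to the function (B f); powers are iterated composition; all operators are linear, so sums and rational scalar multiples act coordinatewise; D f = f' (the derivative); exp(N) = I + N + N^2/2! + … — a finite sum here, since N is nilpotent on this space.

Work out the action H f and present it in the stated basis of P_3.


the result is g(x) = 3x^3 + (57/2)x^2 + 84x + 149/2

order-1 term: 27x^2 + 9x - 18
order-2 term: 81x + 27/2
order-3 term: 81
the series for exp(3D) f terminates at order 3
exp(3D) f = 3x^3 + (57/2)x^2 + 84x + 149/2


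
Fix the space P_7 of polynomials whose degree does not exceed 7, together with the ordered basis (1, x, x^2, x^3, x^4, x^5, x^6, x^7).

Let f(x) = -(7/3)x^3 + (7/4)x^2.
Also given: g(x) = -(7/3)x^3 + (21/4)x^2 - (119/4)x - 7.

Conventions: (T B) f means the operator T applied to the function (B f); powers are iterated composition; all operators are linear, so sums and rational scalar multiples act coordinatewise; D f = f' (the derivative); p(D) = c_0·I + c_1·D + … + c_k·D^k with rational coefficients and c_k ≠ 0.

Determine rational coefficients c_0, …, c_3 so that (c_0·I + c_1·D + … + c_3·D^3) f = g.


D^0 f = -(7/3)x^3 + (7/4)x^2
D^1 f = -7x^2 + (7/2)x
D^2 f = -14x + 7/2
D^3 f = -14
matching coefficients of g against c_0 f + c_1 Df + … from the top degree down determines the c_i
solution: c_0 = 1, c_1 = -1/2, c_2 = 2, c_3 = 1

c_0 = 1, c_1 = -1/2, c_2 = 2, c_3 = 1


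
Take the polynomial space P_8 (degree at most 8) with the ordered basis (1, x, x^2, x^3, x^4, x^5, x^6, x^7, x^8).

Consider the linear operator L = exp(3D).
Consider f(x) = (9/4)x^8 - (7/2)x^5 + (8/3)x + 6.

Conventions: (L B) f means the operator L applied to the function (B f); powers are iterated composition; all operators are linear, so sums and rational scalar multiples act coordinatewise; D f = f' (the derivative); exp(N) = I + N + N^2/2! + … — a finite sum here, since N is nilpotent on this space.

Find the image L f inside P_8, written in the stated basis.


the result is g(x) = (9/4)x^8 + 54x^7 + 567x^6 + (6797/2)x^5 + 12705x^4 + 30303x^3 + 44982x^2 + (227707/6)x + 55703/4

order-1 term: 54x^7 - (105/2)x^4 + 8
order-2 term: 567x^6 - 315x^3
order-3 term: 3402x^5 - 945x^2
order-4 term: (25515/2)x^4 - (2835/2)x
order-5 term: 30618x^3 - 1701/2
order-6 term: 45927x^2
order-7 term: 39366x
order-8 term: 59049/4
the series for exp(3D) f terminates at order 8
exp(3D) f = (9/4)x^8 + 54x^7 + 567x^6 + (6797/2)x^5 + 12705x^4 + 30303x^3 + 44982x^2 + (227707/6)x + 55703/4


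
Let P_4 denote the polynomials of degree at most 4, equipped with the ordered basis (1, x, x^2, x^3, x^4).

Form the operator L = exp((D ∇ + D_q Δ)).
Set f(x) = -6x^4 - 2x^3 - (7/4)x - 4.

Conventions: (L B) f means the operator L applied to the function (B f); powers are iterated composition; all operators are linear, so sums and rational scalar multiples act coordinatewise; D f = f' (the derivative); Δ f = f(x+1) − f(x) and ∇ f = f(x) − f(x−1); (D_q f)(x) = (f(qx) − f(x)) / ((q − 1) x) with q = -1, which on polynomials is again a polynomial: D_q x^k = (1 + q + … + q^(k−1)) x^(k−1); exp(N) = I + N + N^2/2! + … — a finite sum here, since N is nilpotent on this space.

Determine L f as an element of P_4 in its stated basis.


g(x) = -6x^4 - 2x^3 - 96x^2 + (233/4)x - 244

order-1 term: -96x^2 + 60x - 48
order-2 term: -192
the series for exp((D ∇ + D_q Δ)) f terminates at order 2
exp((D ∇ + D_q Δ)) f = -6x^4 - 2x^3 - 96x^2 + (233/4)x - 244


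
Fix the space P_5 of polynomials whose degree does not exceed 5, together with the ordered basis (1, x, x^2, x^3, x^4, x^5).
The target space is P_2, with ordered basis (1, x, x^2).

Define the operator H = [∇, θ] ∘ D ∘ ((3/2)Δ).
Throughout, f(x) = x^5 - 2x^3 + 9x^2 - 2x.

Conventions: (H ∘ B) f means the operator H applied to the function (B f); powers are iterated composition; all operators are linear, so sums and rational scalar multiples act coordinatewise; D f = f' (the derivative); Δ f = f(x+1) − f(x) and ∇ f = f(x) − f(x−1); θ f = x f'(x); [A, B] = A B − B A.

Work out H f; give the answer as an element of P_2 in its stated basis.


Δ f = 5x^4 + 10x^3 + 4x^2 + 17x + 6
((3/2)Δ) f = (15/2)x^4 + 15x^3 + 6x^2 + (51/2)x + 9
D ((3/2)Δ) f = 30x^3 + 45x^2 + 12x + 51/2
θ D ((3/2)Δ) f = 90x^3 + 90x^2 + 12x
∇ θ D ((3/2)Δ) f = 270x^2 - 90x + 12
∇ D ((3/2)Δ) f = 90x^2 - 3
θ ∇ D ((3/2)Δ) f = 180x^2
[∇, θ] D ((3/2)Δ) f = 90x^2 - 90x + 12

the image equals g(x) = 90x^2 - 90x + 12


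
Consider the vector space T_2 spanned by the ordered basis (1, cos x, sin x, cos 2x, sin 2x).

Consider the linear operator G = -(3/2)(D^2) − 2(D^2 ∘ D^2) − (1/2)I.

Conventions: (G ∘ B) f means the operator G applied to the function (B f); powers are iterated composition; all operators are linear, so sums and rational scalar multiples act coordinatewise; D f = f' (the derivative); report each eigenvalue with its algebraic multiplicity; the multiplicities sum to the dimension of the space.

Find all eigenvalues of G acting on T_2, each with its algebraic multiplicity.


λ = -53/2 (multiplicity 2), λ = -1 (multiplicity 2), λ = -1/2 (multiplicity 1)

image of 1: -1/2
image of cos x: -cos x
image of sin x: -sin x
image of cos 2x: -(53/2)cos 2x
image of sin 2x: -(53/2)sin 2x
the matrix is diagonal; its diagonal is (-1/2, -1, -1, -53/2, -53/2)
for a triangular matrix the eigenvalues are the diagonal entries, with algebraic multiplicity their repetition count


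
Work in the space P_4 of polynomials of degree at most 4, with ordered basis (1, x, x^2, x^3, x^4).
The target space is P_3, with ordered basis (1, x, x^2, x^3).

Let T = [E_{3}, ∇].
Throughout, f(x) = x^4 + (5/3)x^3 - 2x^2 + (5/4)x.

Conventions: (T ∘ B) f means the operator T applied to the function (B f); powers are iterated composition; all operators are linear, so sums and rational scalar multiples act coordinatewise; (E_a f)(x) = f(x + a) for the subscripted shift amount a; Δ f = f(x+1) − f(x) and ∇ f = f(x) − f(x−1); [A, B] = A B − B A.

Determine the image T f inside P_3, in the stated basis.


the image equals g(x) = 0

∇ f = 4x^3 - x^2 - 5x + 47/12
E_{3} ∇ f = 4x^3 + 35x^2 + 97x + 1055/12
E_{3} f = x^4 + (41/3)x^3 + 67x^2 + (569/4)x + 447/4
∇ E_{3} f = 4x^3 + 35x^2 + 97x + 1055/12
[E_{3}, ∇] f = 0


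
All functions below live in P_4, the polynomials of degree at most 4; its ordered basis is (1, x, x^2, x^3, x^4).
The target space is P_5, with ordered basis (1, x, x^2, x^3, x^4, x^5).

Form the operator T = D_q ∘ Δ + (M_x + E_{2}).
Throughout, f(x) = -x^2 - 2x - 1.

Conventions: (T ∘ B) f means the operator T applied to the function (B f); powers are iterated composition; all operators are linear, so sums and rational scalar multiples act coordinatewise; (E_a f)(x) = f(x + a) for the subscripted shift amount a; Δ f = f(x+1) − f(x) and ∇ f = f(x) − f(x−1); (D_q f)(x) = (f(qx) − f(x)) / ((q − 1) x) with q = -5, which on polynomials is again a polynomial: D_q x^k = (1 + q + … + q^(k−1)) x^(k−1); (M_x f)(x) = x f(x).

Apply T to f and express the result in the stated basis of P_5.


g(x) = -x^3 - 3x^2 - 7x - 11

Δ f = -2x - 3
D_q Δ f = -2
M_x f = -x^3 - 2x^2 - x
E_{2} f = -x^2 - 6x - 9
(M_x + E_{2}) f = -x^3 - 3x^2 - 7x - 9
(D_q ∘ Δ + (M_x + E_{2})) f = -x^3 - 3x^2 - 7x - 11


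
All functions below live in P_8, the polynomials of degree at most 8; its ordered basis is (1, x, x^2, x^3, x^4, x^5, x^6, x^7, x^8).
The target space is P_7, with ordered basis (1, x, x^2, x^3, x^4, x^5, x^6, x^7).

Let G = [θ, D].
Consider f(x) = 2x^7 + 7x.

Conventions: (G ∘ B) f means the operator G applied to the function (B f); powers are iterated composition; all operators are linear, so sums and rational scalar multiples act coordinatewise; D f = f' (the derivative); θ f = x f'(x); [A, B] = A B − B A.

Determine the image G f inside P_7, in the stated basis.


the image equals g(x) = -14x^6 - 7

D f = 14x^6 + 7
θ D f = 84x^6
θ f = 14x^7 + 7x
D θ f = 98x^6 + 7
[θ, D] f = -14x^6 - 7


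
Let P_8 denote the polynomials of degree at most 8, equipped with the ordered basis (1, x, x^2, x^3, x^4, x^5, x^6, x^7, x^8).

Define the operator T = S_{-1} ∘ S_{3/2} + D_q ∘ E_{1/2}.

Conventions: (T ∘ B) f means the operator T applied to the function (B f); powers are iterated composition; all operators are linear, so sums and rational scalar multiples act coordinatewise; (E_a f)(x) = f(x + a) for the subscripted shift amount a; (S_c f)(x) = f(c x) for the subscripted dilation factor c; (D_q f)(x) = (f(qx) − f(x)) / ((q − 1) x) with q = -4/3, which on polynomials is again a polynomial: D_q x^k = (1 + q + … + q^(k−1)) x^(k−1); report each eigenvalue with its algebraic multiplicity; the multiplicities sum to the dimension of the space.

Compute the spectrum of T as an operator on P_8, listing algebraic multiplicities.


λ = -2187/128 (multiplicity 1), λ = -243/32 (multiplicity 1), λ = -27/8 (multiplicity 1), λ = -3/2 (multiplicity 1), λ = 1 (multiplicity 1), λ = 9/4 (multiplicity 1), λ = 81/16 (multiplicity 1), λ = 729/64 (multiplicity 1), λ = 6561/256 (multiplicity 1)

image of 1: 1
image of x: -(3/2)x + 1
image of x^2: (9/4)x^2 - (1/3)x + 1
image of x^3: -(27/8)x^3 + (13/9)x^2 - (1/2)x + 3/4
image of x^4: (81/16)x^4 - (25/27)x^3 + (26/9)x^2 - (1/2)x + 1/2
image of x^5: -(243/32)x^5 + (181/81)x^4 - (125/54)x^3 + (65/18)x^2 - (5/12)x + 5/16
image of x^6: (729/64)x^6 - (481/243)x^5 + (181/27)x^4 - (125/36)x^3 + (65/18)x^2 - (5/16)x + 3/16
image of x^7: -(2187/128)x^7 + (2653/729)x^6 - (3367/486)x^5 + (1267/108)x^4 - (875/216)x^3 + (455/144)x^2 - (7/32)x + 7/64
image of x^8: (6561/256)x^8 - (8425/2187)x^7 + (10612/729)x^6 - (3367/243)x^5 + (1267/81)x^4 - (875/216)x^3 + (91/36)x^2 - (7/48)x + 1/16
the matrix is upper triangular; its diagonal is (1, -3/2, 9/4, -27/8, 81/16, -243/32, 729/64, -2187/128, 6561/256)
for a triangular matrix the eigenvalues are the diagonal entries, with algebraic multiplicity their repetition count


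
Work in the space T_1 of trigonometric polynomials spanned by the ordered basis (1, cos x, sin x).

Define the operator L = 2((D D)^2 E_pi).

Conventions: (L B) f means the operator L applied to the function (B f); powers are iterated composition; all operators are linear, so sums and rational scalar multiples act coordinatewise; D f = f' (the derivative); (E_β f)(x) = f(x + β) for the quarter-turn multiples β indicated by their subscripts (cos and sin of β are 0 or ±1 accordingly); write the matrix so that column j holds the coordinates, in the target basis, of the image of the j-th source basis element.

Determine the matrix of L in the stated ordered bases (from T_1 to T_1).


image of 1: 0
image of cos x: -2cos x
image of sin x: -2sin x
each image's coordinates form column j of the matrix

the matrix is [[0, 0, 0]; [0, -2, 0]; [0, 0, -2]] (rows listed top to bottom)


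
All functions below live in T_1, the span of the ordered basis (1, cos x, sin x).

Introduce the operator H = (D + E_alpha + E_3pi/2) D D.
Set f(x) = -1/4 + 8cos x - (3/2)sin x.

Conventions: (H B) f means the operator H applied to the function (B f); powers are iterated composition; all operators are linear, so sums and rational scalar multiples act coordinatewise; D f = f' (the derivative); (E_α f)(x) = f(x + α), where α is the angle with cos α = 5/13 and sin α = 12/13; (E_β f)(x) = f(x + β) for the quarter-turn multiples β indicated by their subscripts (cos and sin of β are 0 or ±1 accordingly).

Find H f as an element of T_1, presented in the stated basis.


the image equals g(x) = -(22/13)cos x + (207/26)sin x

D f = -(3/2)cos x - 8sin x
D D f = -8cos x + (3/2)sin x
D (D D) f = (3/2)cos x + 8sin x
E_alpha (D D) f = -(22/13)cos x + (207/26)sin x
E_3pi/2 (D D) f = -(3/2)cos x - 8sin x
(D + E_alpha + E_3pi/2) (D D) f = -(22/13)cos x + (207/26)sin x


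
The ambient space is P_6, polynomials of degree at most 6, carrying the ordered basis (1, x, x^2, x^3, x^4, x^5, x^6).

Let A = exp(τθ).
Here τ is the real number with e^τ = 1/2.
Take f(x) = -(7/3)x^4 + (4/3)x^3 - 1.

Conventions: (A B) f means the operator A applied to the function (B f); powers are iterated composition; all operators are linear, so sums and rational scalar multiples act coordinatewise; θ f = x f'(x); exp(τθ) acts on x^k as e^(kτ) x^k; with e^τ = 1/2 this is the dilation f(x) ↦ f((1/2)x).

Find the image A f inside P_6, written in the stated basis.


exp(τθ) x^k = e^(kτ) x^k; with e^τ = 1/2 this sends x^k to (1/2)^k x^k
x^3 ↦ 1/8 x^3
x^4 ↦ 1/16 x^4
applying this coordinatewise to f: exp(τθ) f = -(7/48)x^4 + (1/6)x^3 - 1

the result is g(x) = -(7/48)x^4 + (1/6)x^3 - 1


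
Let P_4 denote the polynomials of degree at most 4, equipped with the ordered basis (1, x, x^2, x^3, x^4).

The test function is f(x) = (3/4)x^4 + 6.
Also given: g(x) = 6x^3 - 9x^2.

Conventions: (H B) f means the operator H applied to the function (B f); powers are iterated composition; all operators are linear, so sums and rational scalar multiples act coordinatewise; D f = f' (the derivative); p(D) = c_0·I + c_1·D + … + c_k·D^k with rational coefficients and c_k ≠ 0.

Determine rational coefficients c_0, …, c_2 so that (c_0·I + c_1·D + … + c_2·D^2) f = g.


c_0 = 0, c_1 = 2, c_2 = -1

D^0 f = (3/4)x^4 + 6
D^1 f = 3x^3
D^2 f = 9x^2
matching coefficients of g against c_0 f + c_1 Df + … from the top degree down determines the c_i
solution: c_0 = 0, c_1 = 2, c_2 = -1


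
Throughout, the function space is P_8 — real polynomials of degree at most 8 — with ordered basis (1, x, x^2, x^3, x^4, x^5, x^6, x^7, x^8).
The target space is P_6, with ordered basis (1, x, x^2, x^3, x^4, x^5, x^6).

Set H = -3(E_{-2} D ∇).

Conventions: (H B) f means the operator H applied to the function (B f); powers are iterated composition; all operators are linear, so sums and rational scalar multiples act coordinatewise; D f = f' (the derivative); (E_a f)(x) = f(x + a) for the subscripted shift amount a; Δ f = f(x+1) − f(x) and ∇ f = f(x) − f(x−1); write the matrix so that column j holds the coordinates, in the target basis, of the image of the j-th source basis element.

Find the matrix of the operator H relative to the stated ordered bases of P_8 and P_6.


the matrix is [[0, 0, -6, 45, -228, 975, -3798, 13965, -49416]; [0, 0, 0, -18, 180, -1140, 5850, -26586, 111720]; [0, 0, 0, 0, -36, 450, -3420, 20475, -106344]; [0, 0, 0, 0, 0, -60, 900, -7980, 54600]; [0, 0, 0, 0, 0, 0, -90, 1575, -15960]; [0, 0, 0, 0, 0, 0, 0, -126, 2520]; [0, 0, 0, 0, 0, 0, 0, 0, -168]] (rows listed top to bottom)

image of 1: 0
image of x: 0
image of x^2: -6
image of x^3: -18x + 45
image of x^4: -36x^2 + 180x - 228
image of x^5: -60x^3 + 450x^2 - 1140x + 975
image of x^6: -90x^4 + 900x^3 - 3420x^2 + 5850x - 3798
image of x^7: -126x^5 + 1575x^4 - 7980x^3 + 20475x^2 - 26586x + 13965
image of x^8: -168x^6 + 2520x^5 - 15960x^4 + 54600x^3 - 106344x^2 + 111720x - 49416
each image's coordinates form column j of the matrix


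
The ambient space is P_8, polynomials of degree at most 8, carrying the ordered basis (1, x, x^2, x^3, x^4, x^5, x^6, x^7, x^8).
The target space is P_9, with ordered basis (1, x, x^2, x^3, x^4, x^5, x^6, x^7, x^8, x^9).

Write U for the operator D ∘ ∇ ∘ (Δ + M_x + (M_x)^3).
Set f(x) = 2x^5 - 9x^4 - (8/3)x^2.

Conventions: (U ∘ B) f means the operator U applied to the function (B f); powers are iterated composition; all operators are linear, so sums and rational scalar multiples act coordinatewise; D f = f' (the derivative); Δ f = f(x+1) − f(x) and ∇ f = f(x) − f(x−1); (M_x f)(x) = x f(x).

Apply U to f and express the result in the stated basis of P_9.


g(x) = 112x^6 - 714x^5 + 1565x^4 - (6520/3)x^3 + 1871x^2 - (3046/3)x + 532/3

Δ f = 10x^4 - 16x^3 - 34x^2 - (94/3)x - 29/3
M_x f = 2x^6 - 9x^5 - (8/3)x^3
M_x f = 2x^6 - 9x^5 - (8/3)x^3
M_x M_x f = 2x^7 - 9x^6 - (8/3)x^4
M_x M_x M_x f = 2x^8 - 9x^7 - (8/3)x^5
(Δ + M_x + (M_x)^3) f = 2x^8 - 9x^7 + 2x^6 - (35/3)x^5 + 10x^4 - (56/3)x^3 - 34x^2 - (94/3)x - 29/3
∇ (Δ + M_x + (M_x)^3) f = 16x^7 - 119x^6 + 313x^5 - (1630/3)x^4 + (1871/3)x^3 - (1523/3)x^2 + (532/3)x - 152/3
D ∇ (Δ + M_x + (M_x)^3) f = 112x^6 - 714x^5 + 1565x^4 - (6520/3)x^3 + 1871x^2 - (3046/3)x + 532/3


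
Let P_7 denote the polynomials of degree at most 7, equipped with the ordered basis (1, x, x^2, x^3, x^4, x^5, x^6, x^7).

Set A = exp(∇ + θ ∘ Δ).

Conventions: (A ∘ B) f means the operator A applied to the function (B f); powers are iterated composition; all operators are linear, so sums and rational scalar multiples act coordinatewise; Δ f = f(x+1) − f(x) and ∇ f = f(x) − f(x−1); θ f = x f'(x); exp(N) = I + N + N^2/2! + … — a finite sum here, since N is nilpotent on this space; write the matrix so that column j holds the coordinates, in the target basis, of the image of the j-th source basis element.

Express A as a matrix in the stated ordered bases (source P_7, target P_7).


the matrix is [[1, 1, 1, 5/2, 12, 147/2, 580, 67639/12]; [0, 1, 4, 18, 116, 980, 10182, 125923]; [0, 0, 1, 9, 78, 795, 9510, 262521/2]; [0, 0, 0, 1, 16, 220, 3200, 51030]; [0, 0, 0, 0, 1, 25, 495, 19355/2]; [0, 0, 0, 0, 0, 1, 36, 966]; [0, 0, 0, 0, 0, 0, 1, 49]; [0, 0, 0, 0, 0, 0, 0, 1]] (rows listed top to bottom)

image of 1: 1
image of x: x + 1
image of x^2: x^2 + 4x + 1
image of x^3: x^3 + 9x^2 + 18x + 5/2
image of x^4: x^4 + 16x^3 + 78x^2 + 116x + 12
image of x^5: x^5 + 25x^4 + 220x^3 + 795x^2 + 980x + 147/2
image of x^6: x^6 + 36x^5 + 495x^4 + 3200x^3 + 9510x^2 + 10182x + 580
image of x^7: x^7 + 49x^6 + 966x^5 + (19355/2)x^4 + 51030x^3 + (262521/2)x^2 + 125923x + 67639/12
each image's coordinates form column j of the matrix


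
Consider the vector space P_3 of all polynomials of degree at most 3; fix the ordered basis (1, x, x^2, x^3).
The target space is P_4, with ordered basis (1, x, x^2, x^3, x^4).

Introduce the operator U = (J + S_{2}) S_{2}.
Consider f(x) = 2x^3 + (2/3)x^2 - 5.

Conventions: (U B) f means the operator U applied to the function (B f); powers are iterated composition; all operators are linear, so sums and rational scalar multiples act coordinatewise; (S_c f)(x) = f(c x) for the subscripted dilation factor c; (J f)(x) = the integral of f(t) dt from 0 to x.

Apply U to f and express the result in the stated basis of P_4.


S_{2} f = 16x^3 + (8/3)x^2 - 5
J S_{2} f = 4x^4 + (8/9)x^3 - 5x
S_{2} S_{2} f = 128x^3 + (32/3)x^2 - 5
(J + S_{2}) S_{2} f = 4x^4 + (1160/9)x^3 + (32/3)x^2 - 5x - 5

the image equals g(x) = 4x^4 + (1160/9)x^3 + (32/3)x^2 - 5x - 5


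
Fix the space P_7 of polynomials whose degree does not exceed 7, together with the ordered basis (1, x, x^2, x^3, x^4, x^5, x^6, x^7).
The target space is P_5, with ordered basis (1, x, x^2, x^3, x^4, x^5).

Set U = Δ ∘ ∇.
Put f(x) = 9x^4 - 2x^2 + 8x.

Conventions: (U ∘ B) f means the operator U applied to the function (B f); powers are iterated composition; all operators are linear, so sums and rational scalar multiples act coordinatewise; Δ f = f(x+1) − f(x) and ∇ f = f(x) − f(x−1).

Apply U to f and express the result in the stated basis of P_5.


g(x) = 108x^2 + 14

∇ f = 36x^3 - 54x^2 + 32x + 1
Δ ∇ f = 108x^2 + 14


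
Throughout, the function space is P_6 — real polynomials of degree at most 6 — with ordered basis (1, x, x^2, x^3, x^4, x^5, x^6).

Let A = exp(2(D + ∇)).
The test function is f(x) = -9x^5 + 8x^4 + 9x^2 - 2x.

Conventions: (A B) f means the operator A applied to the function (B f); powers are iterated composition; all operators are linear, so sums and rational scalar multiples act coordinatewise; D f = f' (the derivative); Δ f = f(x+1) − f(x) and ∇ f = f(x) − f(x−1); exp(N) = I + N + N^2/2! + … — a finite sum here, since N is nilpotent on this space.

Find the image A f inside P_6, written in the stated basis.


order-1 term: -180x^4 + 308x^3 - 276x^2 + 226x - 60
order-2 term: -1440x^3 + 2928x^2 - 2748x + 1216
order-3 term: -5760x^2 + 10688x - 6576
order-4 term: -11520x + 13568
order-5 term: -9216
the series for exp(2(D + ∇)) f terminates at order 5
exp(2(D + ∇)) f = -9x^5 - 172x^4 - 1132x^3 - 3099x^2 - 3356x - 1068

the image equals g(x) = -9x^5 - 172x^4 - 1132x^3 - 3099x^2 - 3356x - 1068


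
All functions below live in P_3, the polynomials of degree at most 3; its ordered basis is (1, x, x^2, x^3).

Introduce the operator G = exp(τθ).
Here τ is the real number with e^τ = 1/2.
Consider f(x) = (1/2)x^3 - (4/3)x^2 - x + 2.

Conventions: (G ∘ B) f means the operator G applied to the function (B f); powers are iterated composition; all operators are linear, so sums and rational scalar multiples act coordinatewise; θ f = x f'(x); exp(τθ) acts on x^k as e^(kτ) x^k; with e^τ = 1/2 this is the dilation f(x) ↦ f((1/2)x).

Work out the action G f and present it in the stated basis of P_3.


g(x) = (1/16)x^3 - (1/3)x^2 - (1/2)x + 2

exp(τθ) x^k = e^(kτ) x^k; with e^τ = 1/2 this sends x^k to (1/2)^k x^k
x ↦ 1/2 x
x^2 ↦ 1/4 x^2
x^3 ↦ 1/8 x^3
applying this coordinatewise to f: exp(τθ) f = (1/16)x^3 - (1/3)x^2 - (1/2)x + 2


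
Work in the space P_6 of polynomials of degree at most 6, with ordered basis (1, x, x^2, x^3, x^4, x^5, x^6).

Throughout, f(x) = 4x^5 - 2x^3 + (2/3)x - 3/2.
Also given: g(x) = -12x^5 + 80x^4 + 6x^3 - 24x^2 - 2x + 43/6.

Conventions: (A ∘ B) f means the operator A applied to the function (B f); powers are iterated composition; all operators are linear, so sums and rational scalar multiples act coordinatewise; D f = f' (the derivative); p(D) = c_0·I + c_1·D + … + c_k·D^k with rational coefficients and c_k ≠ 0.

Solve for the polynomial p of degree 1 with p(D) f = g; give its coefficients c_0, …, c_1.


c_0 = -3, c_1 = 4

D^0 f = 4x^5 - 2x^3 + (2/3)x - 3/2
D^1 f = 20x^4 - 6x^2 + 2/3
matching coefficients of g against c_0 f + c_1 Df + … from the top degree down determines the c_i
solution: c_0 = -3, c_1 = 4


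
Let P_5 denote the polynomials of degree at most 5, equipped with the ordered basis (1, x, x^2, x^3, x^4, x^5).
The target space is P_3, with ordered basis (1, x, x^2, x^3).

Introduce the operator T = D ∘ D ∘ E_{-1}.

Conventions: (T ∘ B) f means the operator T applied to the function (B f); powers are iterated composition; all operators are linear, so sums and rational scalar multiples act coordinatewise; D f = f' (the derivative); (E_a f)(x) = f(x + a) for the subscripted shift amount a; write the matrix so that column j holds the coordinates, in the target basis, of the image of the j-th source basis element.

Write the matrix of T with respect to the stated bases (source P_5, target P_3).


image of 1: 0
image of x: 0
image of x^2: 2
image of x^3: 6x - 6
image of x^4: 12x^2 - 24x + 12
image of x^5: 20x^3 - 60x^2 + 60x - 20
each image's coordinates form column j of the matrix

the matrix is [[0, 0, 2, -6, 12, -20]; [0, 0, 0, 6, -24, 60]; [0, 0, 0, 0, 12, -60]; [0, 0, 0, 0, 0, 20]] (rows listed top to bottom)


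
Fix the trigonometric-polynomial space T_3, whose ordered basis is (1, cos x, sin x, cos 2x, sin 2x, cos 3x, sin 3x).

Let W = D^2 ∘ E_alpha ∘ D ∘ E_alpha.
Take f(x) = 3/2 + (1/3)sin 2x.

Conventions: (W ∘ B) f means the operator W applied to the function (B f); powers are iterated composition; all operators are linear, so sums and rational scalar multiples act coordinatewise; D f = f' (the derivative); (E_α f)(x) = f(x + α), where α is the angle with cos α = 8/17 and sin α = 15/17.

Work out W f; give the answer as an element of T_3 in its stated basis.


E_alpha f = 3/2 + (80/289)cos 2x - (161/867)sin 2x
D E_alpha f = -(322/867)cos 2x - (160/289)sin 2x
E_alpha D E_alpha f = -(63358/250563)cos 2x + (51520/83521)sin 2x
D (E_alpha ∘ D) E_alpha f = (103040/83521)cos 2x + (126716/250563)sin 2x
D D (E_alpha ∘ D) E_alpha f = (253432/250563)cos 2x - (206080/83521)sin 2x

g(x) = (253432/250563)cos 2x - (206080/83521)sin 2x


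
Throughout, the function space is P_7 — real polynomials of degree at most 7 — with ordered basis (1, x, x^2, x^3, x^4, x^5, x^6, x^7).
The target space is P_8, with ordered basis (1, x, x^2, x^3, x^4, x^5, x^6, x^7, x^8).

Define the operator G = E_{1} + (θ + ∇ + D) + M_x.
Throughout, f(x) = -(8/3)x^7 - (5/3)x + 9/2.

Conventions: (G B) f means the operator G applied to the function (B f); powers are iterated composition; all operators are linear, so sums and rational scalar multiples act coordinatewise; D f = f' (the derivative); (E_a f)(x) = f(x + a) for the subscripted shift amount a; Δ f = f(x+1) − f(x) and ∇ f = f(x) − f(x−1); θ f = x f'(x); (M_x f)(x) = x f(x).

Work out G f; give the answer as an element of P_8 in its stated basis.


E_{1} f = -(8/3)x^7 - (56/3)x^6 - 56x^5 - (280/3)x^4 - (280/3)x^3 - 56x^2 - (61/3)x + 1/6
θ f = -(56/3)x^7 - (5/3)x
∇ f = -(56/3)x^6 + 56x^5 - (280/3)x^4 + (280/3)x^3 - 56x^2 + (56/3)x - 13/3
D f = -(56/3)x^6 - 5/3
(θ + ∇ + D) f = -(56/3)x^7 - (112/3)x^6 + 56x^5 - (280/3)x^4 + (280/3)x^3 - 56x^2 + 17x - 6
M_x f = -(8/3)x^8 - (5/3)x^2 + (9/2)x
(E_{1} + (θ + ∇ + D) + M_x) f = -(8/3)x^8 - (64/3)x^7 - 56x^6 - (560/3)x^4 - (341/3)x^2 + (7/6)x - 35/6

the image equals g(x) = -(8/3)x^8 - (64/3)x^7 - 56x^6 - (560/3)x^4 - (341/3)x^2 + (7/6)x - 35/6


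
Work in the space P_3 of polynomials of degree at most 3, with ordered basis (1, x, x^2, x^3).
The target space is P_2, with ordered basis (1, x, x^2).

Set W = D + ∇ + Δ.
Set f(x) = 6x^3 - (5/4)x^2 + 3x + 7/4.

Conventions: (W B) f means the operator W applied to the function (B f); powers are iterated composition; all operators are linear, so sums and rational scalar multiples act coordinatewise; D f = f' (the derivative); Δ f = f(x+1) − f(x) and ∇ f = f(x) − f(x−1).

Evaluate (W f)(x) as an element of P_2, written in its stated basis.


D f = 18x^2 - (5/2)x + 3
∇ f = 18x^2 - (41/2)x + 41/4
Δ f = 18x^2 + (31/2)x + 31/4
(D + ∇ + Δ) f = 54x^2 - (15/2)x + 21

g(x) = 54x^2 - (15/2)x + 21


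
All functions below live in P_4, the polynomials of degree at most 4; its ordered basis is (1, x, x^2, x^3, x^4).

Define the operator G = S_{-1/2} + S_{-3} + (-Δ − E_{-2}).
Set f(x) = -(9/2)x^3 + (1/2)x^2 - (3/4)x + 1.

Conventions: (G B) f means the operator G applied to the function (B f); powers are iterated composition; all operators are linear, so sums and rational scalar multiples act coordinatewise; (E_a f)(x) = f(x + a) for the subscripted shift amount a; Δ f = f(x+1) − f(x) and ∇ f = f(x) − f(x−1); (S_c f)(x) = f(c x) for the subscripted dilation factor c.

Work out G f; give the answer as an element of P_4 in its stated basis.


g(x) = (2025/16)x^3 - (75/8)x^2 + (575/8)x - 135/4

S_{-1/2} f = (9/16)x^3 + (1/8)x^2 + (3/8)x + 1
S_{-3} f = (243/2)x^3 + (9/2)x^2 + (9/4)x + 1
Δ f = -(27/2)x^2 - (25/2)x - 19/4
(-Δ) f = (27/2)x^2 + (25/2)x + 19/4
E_{-2} f = -(9/2)x^3 + (55/2)x^2 - (227/4)x + 81/2
(-E_{-2}) f = (9/2)x^3 - (55/2)x^2 + (227/4)x - 81/2
(-Δ − E_{-2}) f = (9/2)x^3 - 14x^2 + (277/4)x - 143/4
(S_{-1/2} + S_{-3} + (-Δ − E_{-2})) f = (2025/16)x^3 - (75/8)x^2 + (575/8)x - 135/4


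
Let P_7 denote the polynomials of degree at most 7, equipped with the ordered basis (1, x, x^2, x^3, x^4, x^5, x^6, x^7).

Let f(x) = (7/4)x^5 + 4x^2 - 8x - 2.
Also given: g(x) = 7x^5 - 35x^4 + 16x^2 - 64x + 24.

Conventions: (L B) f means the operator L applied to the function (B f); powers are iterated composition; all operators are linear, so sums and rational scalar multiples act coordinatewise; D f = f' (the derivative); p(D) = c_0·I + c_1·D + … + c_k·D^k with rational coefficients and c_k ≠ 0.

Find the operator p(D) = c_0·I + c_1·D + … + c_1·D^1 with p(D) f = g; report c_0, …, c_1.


D^0 f = (7/4)x^5 + 4x^2 - 8x - 2
D^1 f = (35/4)x^4 + 8x - 8
matching coefficients of g against c_0 f + c_1 Df + … from the top degree down determines the c_i
solution: c_0 = 4, c_1 = -4

c_0 = 4, c_1 = -4
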